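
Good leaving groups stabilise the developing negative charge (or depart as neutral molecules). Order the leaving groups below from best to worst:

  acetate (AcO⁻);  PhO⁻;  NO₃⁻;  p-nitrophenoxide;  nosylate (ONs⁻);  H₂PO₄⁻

Leaving-group ability tracks the stability of the departed species; conjugate-acid pKₐ is the usual yardstick (lower pKₐ → better LG).
nosylate (ONs⁻): pKₐ(p-O₂NC₆H₄SO₃H) ≈ -3.5
NO₃⁻: pKₐ(HNO₃) ≈ -1.3
H₂PO₄⁻: pKₐ(H₃PO₄) ≈ 2.1
acetate (AcO⁻): pKₐ(CH₃COOH) ≈ 4.8
p-nitrophenoxide: pKₐ(p-nitrophenol) ≈ 7.2
PhO⁻: pKₐ(C₆H₅OH (phenol)) ≈ 10

nosylate (ONs⁻) > NO₃⁻ > H₂PO₄⁻ > acetate (AcO⁻) > p-nitrophenoxide > PhO⁻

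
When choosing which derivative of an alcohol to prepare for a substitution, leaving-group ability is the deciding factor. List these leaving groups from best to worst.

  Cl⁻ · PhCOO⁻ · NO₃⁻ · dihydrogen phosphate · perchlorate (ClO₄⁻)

perchlorate (ClO₄⁻): pKₐ(HClO₄) ≈ -10
Cl⁻: pKₐ(HCl) ≈ -7 — moderately weak base
NO₃⁻: pKₐ(HNO₃) ≈ -1.3
dihydrogen phosphate: pKₐ(H₃PO₄) ≈ 2.1
PhCOO⁻: pKₐ(C₆H₅COOH) ≈ 4.2 — aryl carboxylate

perchlorate (ClO₄⁻) > Cl⁻ > NO₃⁻ > dihydrogen phosphate > PhCOO⁻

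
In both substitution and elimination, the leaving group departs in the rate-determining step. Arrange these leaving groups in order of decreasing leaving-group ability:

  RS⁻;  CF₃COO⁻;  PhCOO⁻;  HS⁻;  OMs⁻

OMs⁻ > CF₃COO⁻ > PhCOO⁻ > HS⁻ > RS⁻

OMs⁻: pKₐ(CH₃SO₃H (MsOH)) ≈ -1.9 — resonance-delocalised alkanesulfonate
CF₃COO⁻: pKₐ(CF₃COOH) ≈ 0.2 — strongly electron-withdrawing CF₃ stabilises the carboxylate
PhCOO⁻: pKₐ(C₆H₅COOH) ≈ 4.2 — aryl carboxylate
HS⁻: pKₐ(H₂S) ≈ 7 — larger and more polarisable than the oxygen analogue
RS⁻: pKₐ(RSH (a thiol)) ≈ 10.5 — moderately basic; rarely leaves without activation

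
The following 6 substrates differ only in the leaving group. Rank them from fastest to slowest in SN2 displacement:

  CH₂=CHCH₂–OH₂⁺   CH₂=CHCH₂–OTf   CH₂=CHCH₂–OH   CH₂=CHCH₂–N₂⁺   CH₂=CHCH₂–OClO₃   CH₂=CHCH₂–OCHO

CH₂=CHCH₂–N₂⁺ > CH₂=CHCH₂–OTf > CH₂=CHCH₂–OClO₃ > CH₂=CHCH₂–OH₂⁺ > CH₂=CHCH₂–OCHO > CH₂=CHCH₂–OH

With the same alkyl group throughout, only the leaving group differentiates the rates.
The more stable X⁻ (or X) is on its own — i.e. the weaker a base it is — the better a leaving group it makes.
CH₂=CHCH₂–N₂⁺ loses N₂: no meaningful conjugate acid; N₂ departs as an exceptionally stable neutral molecule
CH₂=CHCH₂–OTf loses OTf⁻: pKₐ(CF₃SO₃H (triflic acid)) ≈ -14
CH₂=CHCH₂–OClO₃ loses ClO₄⁻: pKₐ(HClO₄) ≈ -10
CH₂=CHCH₂–OH₂⁺ loses H₂O: pKₐ(H₃O⁺) ≈ -1.7
CH₂=CHCH₂–OCHO loses HCOO⁻: pKₐ(HCOOH) ≈ 3.8
CH₂=CHCH₂–OH loses OH⁻: pKₐ(H₂O) ≈ 15.7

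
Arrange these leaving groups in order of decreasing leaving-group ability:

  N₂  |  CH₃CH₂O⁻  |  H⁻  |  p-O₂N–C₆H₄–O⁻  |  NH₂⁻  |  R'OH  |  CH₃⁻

N₂ > R'OH > p-O₂N–C₆H₄–O⁻ > CH₃CH₂O⁻ > H⁻ > NH₂⁻ > CH₃⁻

Rank by basicity of the departing species: weakest base leaves most easily.
N₂: no meaningful conjugate acid; N₂ departs as an exceptionally stable neutral molecule
R'OH: pKₐ(R'OH₂⁺) ≈ -2.4
p-O₂N–C₆H₄–O⁻: pKₐ(p-nitrophenol) ≈ 7.2
CH₃CH₂O⁻: pKₐ(CH₃CH₂OH) ≈ 16
H⁻: pKₐ(H₂) ≈ 36
NH₂⁻: pKₐ(NH₃) ≈ 38
CH₃⁻: pKₐ(CH₄) ≈ 48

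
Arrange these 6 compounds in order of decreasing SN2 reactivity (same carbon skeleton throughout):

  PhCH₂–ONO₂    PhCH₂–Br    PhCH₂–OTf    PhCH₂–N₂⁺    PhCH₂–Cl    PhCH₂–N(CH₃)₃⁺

PhCH₂–N₂⁺ > PhCH₂–OTf > PhCH₂–Br > PhCH₂–Cl > PhCH₂–ONO₂ > PhCH₂–N(CH₃)₃⁺

Identical carbon frameworks mean the comparison reduces to leaving-group quality.
A good leaving group is a weak base: the lower the pKₐ of its conjugate acid, the more readily it departs.
PhCH₂–N₂⁺ loses N₂: no meaningful conjugate acid; N₂ departs as an exceptionally stable neutral molecule
PhCH₂–OTf loses OTf⁻: pKₐ(CF₃SO₃H (triflic acid)) ≈ -14
PhCH₂–Br loses Br⁻: pKₐ(HBr) ≈ -9
PhCH₂–Cl loses Cl⁻: pKₐ(HCl) ≈ -7
PhCH₂–ONO₂ loses NO₃⁻: pKₐ(HNO₃) ≈ -1.3
PhCH₂–N(CH₃)₃⁺ loses NR'₃: pKₐ(R'₃NH⁺) ≈ 10.7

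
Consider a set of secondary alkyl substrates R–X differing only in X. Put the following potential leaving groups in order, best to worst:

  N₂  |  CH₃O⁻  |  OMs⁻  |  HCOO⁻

The more stable X⁻ (or X) is on its own — i.e. the weaker a base it is — the better a leaving group it makes.
N₂: no meaningful conjugate acid; N₂ departs as an exceptionally stable neutral molecule
OMs⁻: pKₐ(CH₃SO₃H (MsOH)) ≈ -1.9
HCOO⁻: pKₐ(HCOOH) ≈ 3.8
CH₃O⁻: pKₐ(CH₃OH) ≈ 15.5 — strong base; alkoxides do not leave unassisted

N₂ > OMs⁻ > HCOO⁻ > CH₃O⁻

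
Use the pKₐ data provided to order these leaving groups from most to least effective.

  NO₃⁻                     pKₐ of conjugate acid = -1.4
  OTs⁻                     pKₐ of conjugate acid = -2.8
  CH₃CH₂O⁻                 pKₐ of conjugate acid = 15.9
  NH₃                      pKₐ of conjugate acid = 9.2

Lower conjugate-acid pKₐ ⇒ weaker base ⇒ better leaving group.
Sorting by the given values: OTs⁻ (-2.8), NO₃⁻ (-1.4), NH₃ (9.2), CH₃CH₂O⁻ (15.9).

OTs⁻ > NO₃⁻ > NH₃ > CH₃CH₂O⁻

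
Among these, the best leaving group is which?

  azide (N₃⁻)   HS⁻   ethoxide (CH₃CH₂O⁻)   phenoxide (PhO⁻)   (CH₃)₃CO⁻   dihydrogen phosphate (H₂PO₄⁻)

dihydrogen phosphate (H₂PO₄⁻): pKₐ(H₃PO₄) ≈ 2.1
azide (N₃⁻): pKₐ(HN₃) ≈ 4.7
HS⁻: pKₐ(H₂S) ≈ 7
phenoxide (PhO⁻): pKₐ(C₆H₅OH (phenol)) ≈ 10
ethoxide (CH₃CH₂O⁻): pKₐ(CH₃CH₂OH) ≈ 16
(CH₃)₃CO⁻: pKₐ(t-BuOH) ≈ 18

dihydrogen phosphate (H₂PO₄⁻)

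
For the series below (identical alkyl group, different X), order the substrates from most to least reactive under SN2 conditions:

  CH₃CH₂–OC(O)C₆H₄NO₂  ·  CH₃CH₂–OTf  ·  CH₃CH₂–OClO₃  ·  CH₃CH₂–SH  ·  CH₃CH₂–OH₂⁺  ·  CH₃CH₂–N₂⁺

CH₃CH₂–N₂⁺ > CH₃CH₂–OTf > CH₃CH₂–OClO₃ > CH₃CH₂–OH₂⁺ > CH₃CH₂–OC(O)C₆H₄NO₂ > CH₃CH₂–SH

The skeletons are identical, so relative rate is governed entirely by leaving-group ability.
Rank by basicity of the departing species: weakest base leaves most easily.
CH₃CH₂–N₂⁺ loses N₂: no meaningful conjugate acid; N₂ departs as an exceptionally stable neutral molecule
CH₃CH₂–OTf loses OTf⁻: pKₐ(CF₃SO₃H (triflic acid)) ≈ -14
CH₃CH₂–OClO₃ loses ClO₄⁻: pKₐ(HClO₄) ≈ -10
CH₃CH₂–OH₂⁺ loses H₂O: pKₐ(H₃O⁺) ≈ -1.7
CH₃CH₂–OC(O)C₆H₄NO₂ loses p-O₂N–C₆H₄–COO⁻: pKₐ(p-nitrobenzoic acid) ≈ 3.4
CH₃CH₂–SH loses HS⁻: pKₐ(H₂S) ≈ 7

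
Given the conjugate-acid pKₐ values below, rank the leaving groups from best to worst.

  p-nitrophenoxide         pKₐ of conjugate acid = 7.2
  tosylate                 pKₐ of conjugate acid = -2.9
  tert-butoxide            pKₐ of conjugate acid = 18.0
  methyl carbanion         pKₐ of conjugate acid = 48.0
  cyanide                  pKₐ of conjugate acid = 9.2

Lower conjugate-acid pKₐ ⇒ weaker base ⇒ better leaving group.
Sorting by the given values: tosylate (-2.9), p-nitrophenoxide (7.2), cyanide (9.2), tert-butoxide (18.0), methyl carbanion (48.0).

tosylate > p-nitrophenoxide > cyanide > tert-butoxide > methyl carbanion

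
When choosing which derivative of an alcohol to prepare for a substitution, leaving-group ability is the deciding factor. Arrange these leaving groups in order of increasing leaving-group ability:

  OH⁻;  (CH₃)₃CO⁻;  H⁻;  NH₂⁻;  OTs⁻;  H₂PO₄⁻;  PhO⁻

NH₂⁻ < H⁻ < (CH₃)₃CO⁻ < OH⁻ < PhO⁻ < H₂PO₄⁻ < OTs⁻

OTs⁻: pKₐ(p-CH₃C₆H₄SO₃H (TsOH)) ≈ -2.8
H₂PO₄⁻: pKₐ(H₃PO₄) ≈ 2.1 — moderate base; biological leaving group after further activation
PhO⁻: pKₐ(C₆H₅OH (phenol)) ≈ 10 — resonance into the ring helps, but still a poor LG
OH⁻: pKₐ(H₂O) ≈ 15.7
(CH₃)₃CO⁻: pKₐ(t-BuOH) ≈ 18
H⁻: pKₐ(H₂) ≈ 36
NH₂⁻: pKₐ(NH₃) ≈ 38 — extremely strong base; never a leaving group
The question asks for worst first, so the sequence is read in increasing leaving-group ability.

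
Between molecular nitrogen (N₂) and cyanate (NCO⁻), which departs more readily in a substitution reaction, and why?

molecular nitrogen (N₂) is the better leaving group.
N₂ is the ultimate leaving group — it departs as an exceptionally stable neutral molecule, whereas cyanate (NCO⁻) (pKₐ(HOCN) ≈ 3.5) is far more basic.

molecular nitrogen (N₂)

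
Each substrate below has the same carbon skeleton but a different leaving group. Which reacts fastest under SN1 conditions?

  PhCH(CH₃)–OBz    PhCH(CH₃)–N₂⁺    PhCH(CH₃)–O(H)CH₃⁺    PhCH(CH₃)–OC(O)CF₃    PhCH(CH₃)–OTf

PhCH(CH₃)–N₂⁺

Identical carbon frameworks mean the comparison reduces to leaving-group quality.
A good leaving group is a weak base: the lower the pKₐ of its conjugate acid, the more readily it departs.
PhCH(CH₃)–N₂⁺ loses N₂: no meaningful conjugate acid; N₂ departs as an exceptionally stable neutral molecule
PhCH(CH₃)–OTf loses OTf⁻: pKₐ(CF₃SO₃H (triflic acid)) ≈ -14
PhCH(CH₃)–O(H)CH₃⁺ loses R'OH: pKₐ(R'OH₂⁺) ≈ -2.4
PhCH(CH₃)–OC(O)CF₃ loses CF₃COO⁻: pKₐ(CF₃COOH) ≈ 0.2
PhCH(CH₃)–OBz loses PhCOO⁻: pKₐ(C₆H₅COOH) ≈ 4.2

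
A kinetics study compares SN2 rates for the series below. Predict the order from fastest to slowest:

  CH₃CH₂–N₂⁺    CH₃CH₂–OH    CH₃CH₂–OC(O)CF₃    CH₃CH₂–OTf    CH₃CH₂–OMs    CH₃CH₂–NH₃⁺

CH₃CH₂–N₂⁺ > CH₃CH₂–OTf > CH₃CH₂–OMs > CH₃CH₂–OC(O)CF₃ > CH₃CH₂–NH₃⁺ > CH₃CH₂–OH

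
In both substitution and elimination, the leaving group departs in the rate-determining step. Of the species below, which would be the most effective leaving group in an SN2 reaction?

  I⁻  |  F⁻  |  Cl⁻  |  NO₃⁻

I⁻

I⁻: pKₐ(HI) ≈ -10
Cl⁻: pKₐ(HCl) ≈ -7
NO₃⁻: pKₐ(HNO₃) ≈ -1.3
F⁻: pKₐ(HF) ≈ 3.2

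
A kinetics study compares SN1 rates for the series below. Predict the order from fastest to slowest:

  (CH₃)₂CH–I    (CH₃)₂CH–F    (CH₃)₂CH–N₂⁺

(CH₃)₂CH–N₂⁺ > (CH₃)₂CH–I > (CH₃)₂CH–F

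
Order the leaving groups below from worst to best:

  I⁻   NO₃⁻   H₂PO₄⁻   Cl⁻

H₂PO₄⁻ < NO₃⁻ < Cl⁻ < I⁻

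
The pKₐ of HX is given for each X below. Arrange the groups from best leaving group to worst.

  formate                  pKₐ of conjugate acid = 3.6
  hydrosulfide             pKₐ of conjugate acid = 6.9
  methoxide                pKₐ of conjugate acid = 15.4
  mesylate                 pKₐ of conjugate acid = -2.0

Lower conjugate-acid pKₐ ⇒ weaker base ⇒ better leaving group.
Sorting by the given values: mesylate (-2.0), formate (3.6), hydrosulfide (6.9), methoxide (15.4).

mesylate > formate > hydrosulfide > methoxide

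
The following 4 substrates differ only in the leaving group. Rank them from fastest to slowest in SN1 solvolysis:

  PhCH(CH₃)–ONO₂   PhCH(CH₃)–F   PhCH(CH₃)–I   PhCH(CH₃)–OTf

PhCH(CH₃)–OTf > PhCH(CH₃)–I > PhCH(CH₃)–ONO₂ > PhCH(CH₃)–F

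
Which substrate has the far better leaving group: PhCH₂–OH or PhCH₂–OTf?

PhCH₂–OTf

From PhCH₂–OH the departing group would be OH⁻ (pKₐ(H₂O) ≈ 15.7). Strong base; essentially never leaves without prior activation.
From PhCH₂–OTf the leaving group is OTf⁻ (pKₐ(CF₃SO₃H (triflic acid)) ≈ -14). Charge spread over three oxygens and a CF₃ group; the premier leaving group in synthesis.
(In practice PhCH₂–OTf is made from PhCH₂–OH by treatment with Tf₂O / 2,6-lutidine, converting the hydroxyl into a triflate.)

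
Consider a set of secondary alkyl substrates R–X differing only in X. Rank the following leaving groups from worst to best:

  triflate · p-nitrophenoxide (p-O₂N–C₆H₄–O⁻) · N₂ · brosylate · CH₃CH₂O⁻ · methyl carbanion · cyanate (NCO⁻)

methyl carbanion < CH₃CH₂O⁻ < p-nitrophenoxide (p-O₂N–C₆H₄–O⁻) < cyanate (NCO⁻) < brosylate < triflate < N₂

N₂: no meaningful conjugate acid; N₂ departs as an exceptionally stable neutral molecule
triflate: pKₐ(CF₃SO₃H (triflic acid)) ≈ -14 — charge spread over three oxygens and a CF₃ group; the premier leaving group in synthesis
brosylate: pKₐ(p-BrC₆H₄SO₃H) ≈ -2.8 — arenesulfonate with a p-bromo substituent
cyanate (NCO⁻): pKₐ(HOCN) ≈ 3.5
p-nitrophenoxide (p-O₂N–C₆H₄–O⁻): pKₐ(p-nitrophenol) ≈ 7.2 — nitro group delocalises the charge; the classic chromogenic LG
CH₃CH₂O⁻: pKₐ(CH₃CH₂OH) ≈ 16
methyl carbanion: pKₐ(CH₄) ≈ 48 — unstabilised carbanion; the worst conceivable leaving group
Reversing gives the worst-to-best order requested.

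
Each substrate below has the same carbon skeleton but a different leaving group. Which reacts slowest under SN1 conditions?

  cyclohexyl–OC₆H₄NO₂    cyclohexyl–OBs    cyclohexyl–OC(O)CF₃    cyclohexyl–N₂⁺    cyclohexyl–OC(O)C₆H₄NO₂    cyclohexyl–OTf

cyclohexyl–OC₆H₄NO₂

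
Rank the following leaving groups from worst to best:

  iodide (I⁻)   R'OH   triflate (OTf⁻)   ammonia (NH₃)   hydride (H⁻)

hydride (H⁻) < ammonia (NH₃) < R'OH < iodide (I⁻) < triflate (OTf⁻)

Rank by basicity of the departing species: weakest base leaves most easily.
triflate (OTf⁻): pKₐ(CF₃SO₃H (triflic acid)) ≈ -14
iodide (I⁻): pKₐ(HI) ≈ -10 — large, highly polarisable; very weak base
R'OH: pKₐ(R'OH₂⁺) ≈ -2.4
ammonia (NH₃): pKₐ(NH₄⁺) ≈ 9.2
hydride (H⁻): pKₐ(H₂) ≈ 36 — extremely strong base; leaves only in special hydride-transfer contexts
Listed from poorest to best leaving group as asked.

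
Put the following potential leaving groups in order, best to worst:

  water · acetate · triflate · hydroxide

triflate > water > acetate > hydroxide

Rank by basicity of the departing species: weakest base leaves most easily.
triflate: pKₐ(CF₃SO₃H (triflic acid)) ≈ -14
water: pKₐ(H₃O⁺) ≈ -1.7
acetate: pKₐ(CH₃COOH) ≈ 4.8
hydroxide: pKₐ(H₂O) ≈ 15.7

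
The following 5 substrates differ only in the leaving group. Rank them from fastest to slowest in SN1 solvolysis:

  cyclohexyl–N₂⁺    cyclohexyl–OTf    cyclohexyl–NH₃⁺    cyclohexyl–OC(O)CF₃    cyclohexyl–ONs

Same R in every case — rank the leaving groups.
The more stable X⁻ (or X) is on its own — i.e. the weaker a base it is — the better a leaving group it makes.
cyclohexyl–N₂⁺ loses N₂: no meaningful conjugate acid; N₂ departs as an exceptionally stable neutral molecule
cyclohexyl–OTf loses OTf⁻: pKₐ(CF₃SO₃H (triflic acid)) ≈ -14
cyclohexyl–ONs loses ONs⁻: pKₐ(p-O₂NC₆H₄SO₃H) ≈ -3.5
cyclohexyl–OC(O)CF₃ loses CF₃COO⁻: pKₐ(CF₃COOH) ≈ 0.2
cyclohexyl–NH₃⁺ loses NH₃: pKₐ(NH₄⁺) ≈ 9.2

cyclohexyl–N₂⁺ > cyclohexyl–OTf > cyclohexyl–ONs > cyclohexyl–OC(O)CF₃ > cyclohexyl–NH₃⁺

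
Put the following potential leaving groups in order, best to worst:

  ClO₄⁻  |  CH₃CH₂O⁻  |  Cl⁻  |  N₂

A good leaving group is a weak base: the lower the pKₐ of its conjugate acid, the more readily it departs.
N₂: no meaningful conjugate acid; N₂ departs as an exceptionally stable neutral molecule
ClO₄⁻: pKₐ(HClO₄) ≈ -10
Cl⁻: pKₐ(HCl) ≈ -7 — moderately weak base
CH₃CH₂O⁻: pKₐ(CH₃CH₂OH) ≈ 16

N₂ > ClO₄⁻ > Cl⁻ > CH₃CH₂O⁻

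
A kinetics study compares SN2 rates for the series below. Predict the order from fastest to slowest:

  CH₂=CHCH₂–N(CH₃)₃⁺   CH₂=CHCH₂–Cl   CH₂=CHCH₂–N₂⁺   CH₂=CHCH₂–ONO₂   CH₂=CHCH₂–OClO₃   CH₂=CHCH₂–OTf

The skeletons are identical, so relative rate is governed entirely by leaving-group ability.
The more stable X⁻ (or X) is on its own — i.e. the weaker a base it is — the better a leaving group it makes.
CH₂=CHCH₂–N₂⁺ loses N₂: no meaningful conjugate acid; N₂ departs as an exceptionally stable neutral molecule
CH₂=CHCH₂–OTf loses OTf⁻: pKₐ(CF₃SO₃H (triflic acid)) ≈ -14
CH₂=CHCH₂–OClO₃ loses ClO₄⁻: pKₐ(HClO₄) ≈ -10
CH₂=CHCH₂–Cl loses Cl⁻: pKₐ(HCl) ≈ -7
CH₂=CHCH₂–ONO₂ loses NO₃⁻: pKₐ(HNO₃) ≈ -1.3
CH₂=CHCH₂–N(CH₃)₃⁺ loses NR'₃: pKₐ(R'₃NH⁺) ≈ 10.7

CH₂=CHCH₂–N₂⁺ > CH₂=CHCH₂–OTf > CH₂=CHCH₂–OClO₃ > CH₂=CHCH₂–Cl > CH₂=CHCH₂–ONO₂ > CH₂=CHCH₂–N(CH₃)₃⁺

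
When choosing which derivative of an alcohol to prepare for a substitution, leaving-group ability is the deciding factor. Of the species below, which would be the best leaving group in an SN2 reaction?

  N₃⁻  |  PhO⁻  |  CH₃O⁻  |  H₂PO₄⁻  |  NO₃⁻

The more stable X⁻ (or X) is on its own — i.e. the weaker a base it is — the better a leaving group it makes.
NO₃⁻: pKₐ(HNO₃) ≈ -1.3
H₂PO₄⁻: pKₐ(H₃PO₄) ≈ 2.1
N₃⁻: pKₐ(HN₃) ≈ 4.7
PhO⁻: pKₐ(C₆H₅OH (phenol)) ≈ 10
CH₃O⁻: pKₐ(CH₃OH) ≈ 15.5

NO₃⁻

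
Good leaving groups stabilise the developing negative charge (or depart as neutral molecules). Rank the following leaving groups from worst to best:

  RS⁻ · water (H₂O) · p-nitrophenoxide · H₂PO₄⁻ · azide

A good leaving group is a weak base: the lower the pKₐ of its conjugate acid, the more readily it departs.
water (H₂O): pKₐ(H₃O⁺) ≈ -1.7
H₂PO₄⁻: pKₐ(H₃PO₄) ≈ 2.1
azide: pKₐ(HN₃) ≈ 4.7
p-nitrophenoxide: pKₐ(p-nitrophenol) ≈ 7.2
RS⁻: pKₐ(RSH (a thiol)) ≈ 10.5
The question asks for worst first, so the sequence is read in increasing leaving-group ability.

RS⁻ < p-nitrophenoxide < azide < H₂PO₄⁻ < water (H₂O)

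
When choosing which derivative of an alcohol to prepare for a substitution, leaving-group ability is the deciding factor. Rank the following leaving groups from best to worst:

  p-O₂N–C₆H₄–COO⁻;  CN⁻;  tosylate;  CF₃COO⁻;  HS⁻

A good leaving group is a weak base: the lower the pKₐ of its conjugate acid, the more readily it departs.
tosylate: pKₐ(p-CH₃C₆H₄SO₃H (TsOH)) ≈ -2.8
CF₃COO⁻: pKₐ(CF₃COOH) ≈ 0.2
p-O₂N–C₆H₄–COO⁻: pKₐ(p-nitrobenzoic acid) ≈ 3.4
HS⁻: pKₐ(H₂S) ≈ 7
CN⁻: pKₐ(HCN) ≈ 9.2

tosylate > CF₃COO⁻ > p-O₂N–C₆H₄–COO⁻ > HS⁻ > CN⁻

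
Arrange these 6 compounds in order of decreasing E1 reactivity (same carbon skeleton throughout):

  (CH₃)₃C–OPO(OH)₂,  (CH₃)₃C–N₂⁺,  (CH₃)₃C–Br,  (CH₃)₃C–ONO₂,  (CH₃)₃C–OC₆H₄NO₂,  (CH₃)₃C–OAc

(CH₃)₃C–N₂⁺ > (CH₃)₃C–Br > (CH₃)₃C–ONO₂ > (CH₃)₃C–OPO(OH)₂ > (CH₃)₃C–OAc > (CH₃)₃C–OC₆H₄NO₂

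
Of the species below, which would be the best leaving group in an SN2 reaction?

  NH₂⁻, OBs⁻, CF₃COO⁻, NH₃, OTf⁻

Rank by basicity of the departing species: weakest base leaves most easily.
OTf⁻: pKₐ(CF₃SO₃H (triflic acid)) ≈ -14
OBs⁻: pKₐ(p-BrC₆H₄SO₃H) ≈ -2.8
CF₃COO⁻: pKₐ(CF₃COOH) ≈ 0.2
NH₃: pKₐ(NH₄⁺) ≈ 9.2
NH₂⁻: pKₐ(NH₃) ≈ 38

OTf⁻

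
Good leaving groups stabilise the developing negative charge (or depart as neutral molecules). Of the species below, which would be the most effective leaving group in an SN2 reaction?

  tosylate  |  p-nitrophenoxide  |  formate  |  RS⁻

tosylate

Leaving-group ability tracks the stability of the departed species; conjugate-acid pKₐ is the usual yardstick (lower pKₐ → better LG).
tosylate: pKₐ(p-CH₃C₆H₄SO₃H (TsOH)) ≈ -2.8
formate: pKₐ(HCOOH) ≈ 3.8
p-nitrophenoxide: pKₐ(p-nitrophenol) ≈ 7.2
RS⁻: pKₐ(RSH (a thiol)) ≈ 10.5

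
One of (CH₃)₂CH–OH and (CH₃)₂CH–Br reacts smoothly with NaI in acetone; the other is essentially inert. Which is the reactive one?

(CH₃)₂CH–Br

From (CH₃)₂CH–OH the departing group would be OH⁻ (pKₐ(H₂O) ≈ 15.7). Strong base; essentially never leaves without prior activation.
From (CH₃)₂CH–Br the leaving group is Br⁻ (pKₐ(HBr) ≈ -9). Weak base; good leaving group.
(In practice (CH₃)₂CH–Br is made from (CH₃)₂CH–OH by treatment with PBr₃, replacing the hydroxyl with bromide.)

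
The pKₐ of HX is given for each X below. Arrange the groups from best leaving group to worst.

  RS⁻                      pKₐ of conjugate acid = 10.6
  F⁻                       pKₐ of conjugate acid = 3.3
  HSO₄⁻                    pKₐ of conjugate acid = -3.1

HSO₄⁻ > F⁻ > RS⁻

Lower conjugate-acid pKₐ ⇒ weaker base ⇒ better leaving group.
Sorting by the given values: HSO₄⁻ (-3.1), F⁻ (3.3), RS⁻ (10.6).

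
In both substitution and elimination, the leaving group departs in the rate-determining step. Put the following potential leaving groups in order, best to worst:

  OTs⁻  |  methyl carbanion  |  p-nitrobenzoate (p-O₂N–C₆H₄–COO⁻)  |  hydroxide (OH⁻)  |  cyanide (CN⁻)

OTs⁻ > p-nitrobenzoate (p-O₂N–C₆H₄–COO⁻) > cyanide (CN⁻) > hydroxide (OH⁻) > methyl carbanion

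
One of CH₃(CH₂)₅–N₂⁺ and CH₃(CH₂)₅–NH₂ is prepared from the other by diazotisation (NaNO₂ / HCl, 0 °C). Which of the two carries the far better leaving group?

From CH₃(CH₂)₅–NH₂ the departing group would be NH₂⁻ (pKₐ(NH₃) ≈ 38). Extremely strong base; never a leaving group.
From CH₃(CH₂)₅–N₂⁺ the leaving group is N₂ (no meaningful conjugate acid; N₂ departs as an exceptionally stable neutral molecule).
Diazotisation (NaNO₂ / HCl, 0 °C) works by generating a diazonium salt that expels N₂, making CH₃(CH₂)₅–N₂⁺ enormously more reactive.

CH₃(CH₂)₅–N₂⁺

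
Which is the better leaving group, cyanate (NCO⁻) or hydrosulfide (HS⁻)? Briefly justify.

cyanate (NCO⁻)

cyanate (NCO⁻) is the better leaving group.
pKₐ(HOCN) ≈ 3.5 versus pKₐ(H₂S) ≈ 7: cyanate (NCO⁻) is the much weaker base.
Resonance between N and O.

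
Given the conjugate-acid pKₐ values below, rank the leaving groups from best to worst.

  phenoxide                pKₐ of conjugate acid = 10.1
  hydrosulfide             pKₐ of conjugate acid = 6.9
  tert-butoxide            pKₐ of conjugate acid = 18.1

hydrosulfide > phenoxide > tert-butoxide

Lower conjugate-acid pKₐ ⇒ weaker base ⇒ better leaving group.
Sorting by the given values: hydrosulfide (6.9), phenoxide (10.1), tert-butoxide (18.1).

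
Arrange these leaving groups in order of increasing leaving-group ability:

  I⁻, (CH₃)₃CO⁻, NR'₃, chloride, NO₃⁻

(CH₃)₃CO⁻ < NR'₃ < NO₃⁻ < chloride < I⁻

Rank by basicity of the departing species: weakest base leaves most easily.
I⁻: pKₐ(HI) ≈ -10 — large, highly polarisable; very weak base
chloride: pKₐ(HCl) ≈ -7 — moderately weak base
NO₃⁻: pKₐ(HNO₃) ≈ -1.3 — resonance-delocalised over three oxygens
NR'₃: pKₐ(R'₃NH⁺) ≈ 10.7 — neutral but still a fairly strong base; Hofmann-elimination LG
(CH₃)₃CO⁻: pKₐ(t-BuOH) ≈ 18 — bulky, strongly basic alkoxide
Listed from poorest to best leaving group as asked.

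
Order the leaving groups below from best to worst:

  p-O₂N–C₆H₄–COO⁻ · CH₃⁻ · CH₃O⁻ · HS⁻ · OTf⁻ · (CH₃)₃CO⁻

The more stable X⁻ (or X) is on its own — i.e. the weaker a base it is — the better a leaving group it makes.
OTf⁻: pKₐ(CF₃SO₃H (triflic acid)) ≈ -14
p-O₂N–C₆H₄–COO⁻: pKₐ(p-nitrobenzoic acid) ≈ 3.4 — electron-withdrawing nitro group stabilises the carboxylate
HS⁻: pKₐ(H₂S) ≈ 7 — larger and more polarisable than the oxygen analogue
CH₃O⁻: pKₐ(CH₃OH) ≈ 15.5
(CH₃)₃CO⁻: pKₐ(t-BuOH) ≈ 18
CH₃⁻: pKₐ(CH₄) ≈ 48 — unstabilised carbanion; the worst conceivable leaving group

OTf⁻ > p-O₂N–C₆H₄–COO⁻ > HS⁻ > CH₃O⁻ > (CH₃)₃CO⁻ > CH₃⁻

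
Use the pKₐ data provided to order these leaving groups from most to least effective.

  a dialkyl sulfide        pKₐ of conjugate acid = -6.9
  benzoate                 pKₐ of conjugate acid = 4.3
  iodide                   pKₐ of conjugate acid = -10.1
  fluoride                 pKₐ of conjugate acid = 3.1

iodide > a dialkyl sulfide > fluoride > benzoate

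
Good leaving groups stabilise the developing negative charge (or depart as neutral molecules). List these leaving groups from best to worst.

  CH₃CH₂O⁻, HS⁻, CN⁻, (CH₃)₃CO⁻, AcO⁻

AcO⁻ > HS⁻ > CN⁻ > CH₃CH₂O⁻ > (CH₃)₃CO⁻

AcO⁻: pKₐ(CH₃COOH) ≈ 4.8
HS⁻: pKₐ(H₂S) ≈ 7
CN⁻: pKₐ(HCN) ≈ 9.2
CH₃CH₂O⁻: pKₐ(CH₃CH₂OH) ≈ 16
(CH₃)₃CO⁻: pKₐ(t-BuOH) ≈ 18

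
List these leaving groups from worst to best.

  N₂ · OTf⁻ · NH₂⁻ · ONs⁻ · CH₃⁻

CH₃⁻ < NH₂⁻ < ONs⁻ < OTf⁻ < N₂

N₂: no meaningful conjugate acid; N₂ departs as an exceptionally stable neutral molecule
OTf⁻: pKₐ(CF₃SO₃H (triflic acid)) ≈ -14
ONs⁻: pKₐ(p-O₂NC₆H₄SO₃H) ≈ -3.5
NH₂⁻: pKₐ(NH₃) ≈ 38
CH₃⁻: pKₐ(CH₄) ≈ 48 — unstabilised carbanion; the worst conceivable leaving group
Listed from poorest to best leaving group as asked.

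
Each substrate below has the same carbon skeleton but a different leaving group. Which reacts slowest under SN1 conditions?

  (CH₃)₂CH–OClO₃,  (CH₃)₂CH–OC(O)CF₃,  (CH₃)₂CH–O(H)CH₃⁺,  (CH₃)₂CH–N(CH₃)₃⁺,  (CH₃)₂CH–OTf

(CH₃)₂CH–N(CH₃)₃⁺

Same R in every case — rank the leaving groups.
The more stable X⁻ (or X) is on its own — i.e. the weaker a base it is — the better a leaving group it makes.
(CH₃)₂CH–OTf loses OTf⁻: pKₐ(CF₃SO₃H (triflic acid)) ≈ -14
(CH₃)₂CH–OClO₃ loses ClO₄⁻: pKₐ(HClO₄) ≈ -10
(CH₃)₂CH–O(H)CH₃⁺ loses R'OH: pKₐ(R'OH₂⁺) ≈ -2.4
(CH₃)₂CH–OC(O)CF₃ loses CF₃COO⁻: pKₐ(CF₃COOH) ≈ 0.2
(CH₃)₂CH–N(CH₃)₃⁺ loses NR'₃: pKₐ(R'₃NH⁺) ≈ 10.7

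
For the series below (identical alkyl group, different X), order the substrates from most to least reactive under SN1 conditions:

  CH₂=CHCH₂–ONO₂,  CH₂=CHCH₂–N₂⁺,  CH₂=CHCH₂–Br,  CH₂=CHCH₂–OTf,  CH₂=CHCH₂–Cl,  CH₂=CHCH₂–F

CH₂=CHCH₂–N₂⁺ > CH₂=CHCH₂–OTf > CH₂=CHCH₂–Br > CH₂=CHCH₂–Cl > CH₂=CHCH₂–ONO₂ > CH₂=CHCH₂–F

The skeletons are identical, so relative rate is governed entirely by leaving-group ability.
Leaving-group ability tracks the stability of the departed species; conjugate-acid pKₐ is the usual yardstick (lower pKₐ → better LG).
CH₂=CHCH₂–N₂⁺ loses N₂: no meaningful conjugate acid; N₂ departs as an exceptionally stable neutral molecule
CH₂=CHCH₂–OTf loses OTf⁻: pKₐ(CF₃SO₃H (triflic acid)) ≈ -14
CH₂=CHCH₂–Br loses Br⁻: pKₐ(HBr) ≈ -9
CH₂=CHCH₂–Cl loses Cl⁻: pKₐ(HCl) ≈ -7
CH₂=CHCH₂–ONO₂ loses NO₃⁻: pKₐ(HNO₃) ≈ -1.3
CH₂=CHCH₂–F loses F⁻: pKₐ(HF) ≈ 3.2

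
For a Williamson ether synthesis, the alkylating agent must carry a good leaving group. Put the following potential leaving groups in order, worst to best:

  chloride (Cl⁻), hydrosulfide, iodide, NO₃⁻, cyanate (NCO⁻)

hydrosulfide < cyanate (NCO⁻) < NO₃⁻ < chloride (Cl⁻) < iodide

iodide: pKₐ(HI) ≈ -10 — large, highly polarisable; very weak base
chloride (Cl⁻): pKₐ(HCl) ≈ -7
NO₃⁻: pKₐ(HNO₃) ≈ -1.3
cyanate (NCO⁻): pKₐ(HOCN) ≈ 3.5 — resonance between N and O
hydrosulfide: pKₐ(H₂S) ≈ 7 — larger and more polarisable than the oxygen analogue
Reversing gives the worst-to-best order requested.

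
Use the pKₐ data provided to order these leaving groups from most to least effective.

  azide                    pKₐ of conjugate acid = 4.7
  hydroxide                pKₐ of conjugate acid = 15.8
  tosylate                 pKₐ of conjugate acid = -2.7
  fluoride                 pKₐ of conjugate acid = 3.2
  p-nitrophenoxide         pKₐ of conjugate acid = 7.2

Lower conjugate-acid pKₐ ⇒ weaker base ⇒ better leaving group.
Sorting by the given values: tosylate (-2.7), fluoride (3.2), azide (4.7), p-nitrophenoxide (7.2), hydroxide (15.8).

tosylate > fluoride > azide > p-nitrophenoxide > hydroxide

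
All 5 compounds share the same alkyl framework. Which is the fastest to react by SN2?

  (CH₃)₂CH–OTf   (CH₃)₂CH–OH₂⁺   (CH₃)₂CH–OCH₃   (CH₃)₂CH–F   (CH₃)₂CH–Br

(CH₃)₂CH–OTf

Same R in every case — rank the leaving groups.
Leaving-group ability tracks the stability of the departed species; conjugate-acid pKₐ is the usual yardstick (lower pKₐ → better LG).
(CH₃)₂CH–OTf loses OTf⁻: pKₐ(CF₃SO₃H (triflic acid)) ≈ -14
(CH₃)₂CH–Br loses Br⁻: pKₐ(HBr) ≈ -9
(CH₃)₂CH–OH₂⁺ loses H₂O: pKₐ(H₃O⁺) ≈ -1.7
(CH₃)₂CH–F loses F⁻: pKₐ(HF) ≈ 3.2
(CH₃)₂CH–OCH₃ loses CH₃O⁻: pKₐ(CH₃OH) ≈ 15.5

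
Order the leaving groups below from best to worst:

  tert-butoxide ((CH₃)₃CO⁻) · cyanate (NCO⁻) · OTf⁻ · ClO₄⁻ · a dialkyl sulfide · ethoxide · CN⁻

OTf⁻ > ClO₄⁻ > a dialkyl sulfide > cyanate (NCO⁻) > CN⁻ > ethoxide > tert-butoxide ((CH₃)₃CO⁻)

A good leaving group is a weak base: the lower the pKₐ of its conjugate acid, the more readily it departs.
OTf⁻: pKₐ(CF₃SO₃H (triflic acid)) ≈ -14
ClO₄⁻: pKₐ(HClO₄) ≈ -10 — extremely weak base; rarely used for safety reasons
a dialkyl sulfide: pKₐ(R'₂SH⁺) ≈ -7
cyanate (NCO⁻): pKₐ(HOCN) ≈ 3.5 — resonance between N and O
CN⁻: pKₐ(HCN) ≈ 9.2
ethoxide: pKₐ(CH₃CH₂OH) ≈ 16
tert-butoxide ((CH₃)₃CO⁻): pKₐ(t-BuOH) ≈ 18 — bulky, strongly basic alkoxide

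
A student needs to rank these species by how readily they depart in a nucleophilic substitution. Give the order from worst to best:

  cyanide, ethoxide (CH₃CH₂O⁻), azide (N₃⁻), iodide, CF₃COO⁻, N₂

ethoxide (CH₃CH₂O⁻) < cyanide < azide (N₃⁻) < CF₃COO⁻ < iodide < N₂

Leaving-group ability tracks the stability of the departed species; conjugate-acid pKₐ is the usual yardstick (lower pKₐ → better LG).
N₂: no meaningful conjugate acid; N₂ departs as an exceptionally stable neutral molecule
iodide: pKₐ(HI) ≈ -10 — large, highly polarisable; very weak base
CF₃COO⁻: pKₐ(CF₃COOH) ≈ 0.2 — strongly electron-withdrawing CF₃ stabilises the carboxylate
azide (N₃⁻): pKₐ(HN₃) ≈ 4.7
cyanide: pKₐ(HCN) ≈ 9.2 — sp carbon stabilises the charge somewhat, but still a poor LG
ethoxide (CH₃CH₂O⁻): pKₐ(CH₃CH₂OH) ≈ 16
Listed from poorest to best leaving group as asked.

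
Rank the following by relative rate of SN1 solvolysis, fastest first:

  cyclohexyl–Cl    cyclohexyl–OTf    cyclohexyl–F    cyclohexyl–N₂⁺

cyclohexyl–N₂⁺ > cyclohexyl–OTf > cyclohexyl–Cl > cyclohexyl–F

Same R in every case — rank the leaving groups.
Rank by basicity of the departing species: weakest base leaves most easily.
cyclohexyl–N₂⁺ loses N₂: no meaningful conjugate acid; N₂ departs as an exceptionally stable neutral molecule
cyclohexyl–OTf loses OTf⁻: pKₐ(CF₃SO₃H (triflic acid)) ≈ -14
cyclohexyl–Cl loses Cl⁻: pKₐ(HCl) ≈ -7
cyclohexyl–F loses F⁻: pKₐ(HF) ≈ 3.2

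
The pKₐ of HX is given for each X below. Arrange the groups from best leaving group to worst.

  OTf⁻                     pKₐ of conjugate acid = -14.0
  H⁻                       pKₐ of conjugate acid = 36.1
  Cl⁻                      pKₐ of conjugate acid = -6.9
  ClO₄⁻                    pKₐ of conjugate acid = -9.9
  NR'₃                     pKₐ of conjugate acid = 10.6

OTf⁻ > ClO₄⁻ > Cl⁻ > NR'₃ > H⁻

Lower conjugate-acid pKₐ ⇒ weaker base ⇒ better leaving group.
Sorting by the given values: OTf⁻ (-14.0), ClO₄⁻ (-9.9), Cl⁻ (-6.9), NR'₃ (10.6), H⁻ (36.1).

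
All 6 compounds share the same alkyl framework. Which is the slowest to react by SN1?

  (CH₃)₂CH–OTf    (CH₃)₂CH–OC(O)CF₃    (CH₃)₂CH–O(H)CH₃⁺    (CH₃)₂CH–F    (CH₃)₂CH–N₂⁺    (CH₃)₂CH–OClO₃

(CH₃)₂CH–F

Identical carbon frameworks mean the comparison reduces to leaving-group quality.
The more stable X⁻ (or X) is on its own — i.e. the weaker a base it is — the better a leaving group it makes.
(CH₃)₂CH–N₂⁺ loses N₂: no meaningful conjugate acid; N₂ departs as an exceptionally stable neutral molecule
(CH₃)₂CH–OTf loses OTf⁻: pKₐ(CF₃SO₃H (triflic acid)) ≈ -14
(CH₃)₂CH–OClO₃ loses ClO₄⁻: pKₐ(HClO₄) ≈ -10
(CH₃)₂CH–O(H)CH₃⁺ loses R'OH: pKₐ(R'OH₂⁺) ≈ -2.4
(CH₃)₂CH–OC(O)CF₃ loses CF₃COO⁻: pKₐ(CF₃COOH) ≈ 0.2
(CH₃)₂CH–F loses F⁻: pKₐ(HF) ≈ 3.2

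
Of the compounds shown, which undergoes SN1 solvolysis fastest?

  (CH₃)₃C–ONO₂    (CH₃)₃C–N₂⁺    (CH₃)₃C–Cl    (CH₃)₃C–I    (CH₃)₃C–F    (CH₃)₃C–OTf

(CH₃)₃C–N₂⁺

The skeletons are identical, so relative rate is governed entirely by leaving-group ability.
A good leaving group is a weak base: the lower the pKₐ of its conjugate acid, the more readily it departs.
(CH₃)₃C–N₂⁺ loses N₂: no meaningful conjugate acid; N₂ departs as an exceptionally stable neutral molecule
(CH₃)₃C–OTf loses OTf⁻: pKₐ(CF₃SO₃H (triflic acid)) ≈ -14
(CH₃)₃C–I loses I⁻: pKₐ(HI) ≈ -10
(CH₃)₃C–Cl loses Cl⁻: pKₐ(HCl) ≈ -7
(CH₃)₃C–ONO₂ loses NO₃⁻: pKₐ(HNO₃) ≈ -1.3
(CH₃)₃C–F loses F⁻: pKₐ(HF) ≈ 3.2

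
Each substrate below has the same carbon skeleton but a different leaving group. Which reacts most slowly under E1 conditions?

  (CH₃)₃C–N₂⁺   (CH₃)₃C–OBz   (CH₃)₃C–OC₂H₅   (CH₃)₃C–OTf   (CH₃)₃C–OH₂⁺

The skeletons are identical, so relative rate is governed entirely by leaving-group ability.
Rank by basicity of the departing species: weakest base leaves most easily.
(CH₃)₃C–N₂⁺ loses N₂: no meaningful conjugate acid; N₂ departs as an exceptionally stable neutral molecule
(CH₃)₃C–OTf loses OTf⁻: pKₐ(CF₃SO₃H (triflic acid)) ≈ -14
(CH₃)₃C–OH₂⁺ loses H₂O: pKₐ(H₃O⁺) ≈ -1.7
(CH₃)₃C–OBz loses PhCOO⁻: pKₐ(C₆H₅COOH) ≈ 4.2
(CH₃)₃C–OC₂H₅ loses CH₃CH₂O⁻: pKₐ(CH₃CH₂OH) ≈ 16

(CH₃)₃C–OC₂H₅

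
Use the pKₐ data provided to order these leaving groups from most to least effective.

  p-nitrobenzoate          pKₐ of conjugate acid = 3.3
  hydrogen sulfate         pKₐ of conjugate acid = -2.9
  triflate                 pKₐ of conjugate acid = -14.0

Lower conjugate-acid pKₐ ⇒ weaker base ⇒ better leaving group.
Sorting by the given values: triflate (-14.0), hydrogen sulfate (-2.9), p-nitrobenzoate (3.3).

triflate > hydrogen sulfate > p-nitrobenzoate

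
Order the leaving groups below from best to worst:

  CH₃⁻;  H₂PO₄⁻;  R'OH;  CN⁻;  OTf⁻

OTf⁻ > R'OH > H₂PO₄⁻ > CN⁻ > CH₃⁻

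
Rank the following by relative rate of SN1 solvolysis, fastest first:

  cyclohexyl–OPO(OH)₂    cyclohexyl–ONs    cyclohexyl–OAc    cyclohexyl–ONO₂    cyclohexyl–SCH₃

cyclohexyl–ONs > cyclohexyl–ONO₂ > cyclohexyl–OPO(OH)₂ > cyclohexyl–OAc > cyclohexyl–SCH₃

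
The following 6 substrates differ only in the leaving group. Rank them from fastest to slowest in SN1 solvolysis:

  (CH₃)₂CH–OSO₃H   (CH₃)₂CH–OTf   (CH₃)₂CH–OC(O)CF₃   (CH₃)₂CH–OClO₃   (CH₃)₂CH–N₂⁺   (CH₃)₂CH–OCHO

The skeletons are identical, so relative rate is governed entirely by leaving-group ability.
The more stable X⁻ (or X) is on its own — i.e. the weaker a base it is — the better a leaving group it makes.
(CH₃)₂CH–N₂⁺ loses N₂: no meaningful conjugate acid; N₂ departs as an exceptionally stable neutral molecule
(CH₃)₂CH–OTf loses OTf⁻: pKₐ(CF₃SO₃H (triflic acid)) ≈ -14
(CH₃)₂CH–OClO₃ loses ClO₄⁻: pKₐ(HClO₄) ≈ -10
(CH₃)₂CH–OSO₃H loses HSO₄⁻: pKₐ(H₂SO₄) ≈ -3
(CH₃)₂CH–OC(O)CF₃ loses CF₃COO⁻: pKₐ(CF₃COOH) ≈ 0.2
(CH₃)₂CH–OCHO loses HCOO⁻: pKₐ(HCOOH) ≈ 3.8

(CH₃)₂CH–N₂⁺ > (CH₃)₂CH–OTf > (CH₃)₂CH–OClO₃ > (CH₃)₂CH–OSO₃H > (CH₃)₂CH–OC(O)CF₃ > (CH₃)₂CH–OCHO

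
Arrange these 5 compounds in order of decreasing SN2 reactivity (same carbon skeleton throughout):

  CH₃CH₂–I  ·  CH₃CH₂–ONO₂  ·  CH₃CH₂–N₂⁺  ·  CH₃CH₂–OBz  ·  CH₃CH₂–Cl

Identical carbon frameworks mean the comparison reduces to leaving-group quality.
Rank by basicity of the departing species: weakest base leaves most easily.
CH₃CH₂–N₂⁺ loses N₂: no meaningful conjugate acid; N₂ departs as an exceptionally stable neutral molecule
CH₃CH₂–I loses I⁻: pKₐ(HI) ≈ -10
CH₃CH₂–Cl loses Cl⁻: pKₐ(HCl) ≈ -7
CH₃CH₂–ONO₂ loses NO₃⁻: pKₐ(HNO₃) ≈ -1.3
CH₃CH₂–OBz loses PhCOO⁻: pKₐ(C₆H₅COOH) ≈ 4.2

CH₃CH₂–N₂⁺ > CH₃CH₂–I > CH₃CH₂–Cl > CH₃CH₂–ONO₂ > CH₃CH₂–OBz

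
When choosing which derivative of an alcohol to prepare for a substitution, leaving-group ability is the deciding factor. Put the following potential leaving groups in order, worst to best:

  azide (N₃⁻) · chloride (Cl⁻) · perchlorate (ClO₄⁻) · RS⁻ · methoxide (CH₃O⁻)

methoxide (CH₃O⁻) < RS⁻ < azide (N₃⁻) < chloride (Cl⁻) < perchlorate (ClO₄⁻)

A good leaving group is a weak base: the lower the pKₐ of its conjugate acid, the more readily it departs.
perchlorate (ClO₄⁻): pKₐ(HClO₄) ≈ -10 — extremely weak base; rarely used for safety reasons
chloride (Cl⁻): pKₐ(HCl) ≈ -7
azide (N₃⁻): pKₐ(HN₃) ≈ 4.7 — linear, resonance-stabilised
RS⁻: pKₐ(RSH (a thiol)) ≈ 10.5 — moderately basic; rarely leaves without activation
methoxide (CH₃O⁻): pKₐ(CH₃OH) ≈ 15.5 — strong base; alkoxides do not leave unassisted
Listed from poorest to best leaving group as asked.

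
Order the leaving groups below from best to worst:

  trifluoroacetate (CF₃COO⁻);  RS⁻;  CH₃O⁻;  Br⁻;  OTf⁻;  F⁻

OTf⁻ > Br⁻ > trifluoroacetate (CF₃COO⁻) > F⁻ > RS⁻ > CH₃O⁻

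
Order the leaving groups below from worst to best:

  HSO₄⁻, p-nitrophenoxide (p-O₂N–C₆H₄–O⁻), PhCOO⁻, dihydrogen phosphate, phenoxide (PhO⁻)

phenoxide (PhO⁻) < p-nitrophenoxide (p-O₂N–C₆H₄–O⁻) < PhCOO⁻ < dihydrogen phosphate < HSO₄⁻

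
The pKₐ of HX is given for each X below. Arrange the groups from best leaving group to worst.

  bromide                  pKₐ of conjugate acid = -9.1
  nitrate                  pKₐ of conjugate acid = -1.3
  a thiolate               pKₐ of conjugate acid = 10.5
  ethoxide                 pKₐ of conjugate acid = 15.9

Lower conjugate-acid pKₐ ⇒ weaker base ⇒ better leaving group.
Sorting by the given values: bromide (-9.1), nitrate (-1.3), a thiolate (10.5), ethoxide (15.9).

bromide > nitrate > a thiolate > ethoxide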